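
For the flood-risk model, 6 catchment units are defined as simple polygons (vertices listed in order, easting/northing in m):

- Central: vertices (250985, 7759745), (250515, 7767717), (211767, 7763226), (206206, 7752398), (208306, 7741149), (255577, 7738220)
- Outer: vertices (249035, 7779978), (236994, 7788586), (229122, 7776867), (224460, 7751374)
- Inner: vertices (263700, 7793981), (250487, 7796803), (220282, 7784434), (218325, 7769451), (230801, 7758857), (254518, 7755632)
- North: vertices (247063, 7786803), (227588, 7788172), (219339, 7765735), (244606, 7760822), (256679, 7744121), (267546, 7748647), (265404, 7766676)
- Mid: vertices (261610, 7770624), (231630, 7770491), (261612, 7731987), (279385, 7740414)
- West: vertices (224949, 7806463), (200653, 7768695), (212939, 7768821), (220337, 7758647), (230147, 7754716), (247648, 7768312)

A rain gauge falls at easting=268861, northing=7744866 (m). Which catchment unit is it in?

Cast a ray rightward from (268861, 7744866). For each polygon, the edges (by vertex number in listed order) whose endpoints lie on opposite sides of northing = 7744866, where each meets that height, and whether that is right or left of the point:
Central: 4–5 at easting≈207612.1 (left), 6–1 at easting≈254159.2 (left) → 0 crossings.
Outer: no edge straddles that height → 0 crossings.
Inner: no edge straddles that height → 0 crossings.
North: 4–5 at easting≈256140.4 (left), 5–6 at easting≈258467.8 (left) → 0 crossings.
Mid: 2–3 at easting≈251583.5 (left), 4–1 at easting≈276765.5 (right) → 1 crossing.
West: no edge straddles that height → 0 crossings.
Only Mid has an odd count, so the point is inside Mid.

Mid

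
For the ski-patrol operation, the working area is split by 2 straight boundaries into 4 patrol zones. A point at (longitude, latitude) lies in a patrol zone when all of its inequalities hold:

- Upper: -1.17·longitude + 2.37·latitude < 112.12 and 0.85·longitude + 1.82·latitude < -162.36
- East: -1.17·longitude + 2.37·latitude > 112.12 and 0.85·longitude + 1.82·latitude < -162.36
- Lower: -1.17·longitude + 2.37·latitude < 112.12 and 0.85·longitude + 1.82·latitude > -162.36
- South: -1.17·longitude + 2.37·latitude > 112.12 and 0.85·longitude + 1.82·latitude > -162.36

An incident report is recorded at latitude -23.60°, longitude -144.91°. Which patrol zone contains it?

-1.17·-144.91 + 2.37·-23.60 = 113.613, which is > 112.12
0.85·-144.91 + 1.82·-23.60 = -166.125, which is < -162.36
This sign pattern matches East.

East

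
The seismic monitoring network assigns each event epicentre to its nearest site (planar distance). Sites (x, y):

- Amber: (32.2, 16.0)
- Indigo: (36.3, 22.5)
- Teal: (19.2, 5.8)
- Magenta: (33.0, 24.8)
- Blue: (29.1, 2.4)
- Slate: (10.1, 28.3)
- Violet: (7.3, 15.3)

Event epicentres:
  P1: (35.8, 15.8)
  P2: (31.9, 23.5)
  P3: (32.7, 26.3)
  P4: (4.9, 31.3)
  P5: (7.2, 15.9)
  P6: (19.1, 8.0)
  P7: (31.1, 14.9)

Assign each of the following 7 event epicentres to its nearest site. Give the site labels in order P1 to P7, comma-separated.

Amber, Magenta, Magenta, Slate, Violet, Teal, Amber

P1 → Amber (d²=13.00)
P2 → Magenta (d²=2.90)
P3 → Magenta (d²=2.34)
P4 → Slate (d²=36.04)
P5 → Violet (d²=0.37)
P6 → Teal (d²=4.85)
P7 → Amber (d²=2.42)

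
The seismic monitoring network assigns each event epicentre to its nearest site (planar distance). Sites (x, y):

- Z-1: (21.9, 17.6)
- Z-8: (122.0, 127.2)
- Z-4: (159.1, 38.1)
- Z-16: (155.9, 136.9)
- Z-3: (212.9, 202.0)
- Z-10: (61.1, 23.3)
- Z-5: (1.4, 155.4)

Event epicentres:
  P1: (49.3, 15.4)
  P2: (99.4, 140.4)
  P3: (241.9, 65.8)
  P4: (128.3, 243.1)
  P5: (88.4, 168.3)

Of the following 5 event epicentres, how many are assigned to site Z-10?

1

P1 → Z-10
P2 → Z-8
P3 → Z-4
P4 → Z-3
P5 → Z-8
1 of the 5 goes to Z-10.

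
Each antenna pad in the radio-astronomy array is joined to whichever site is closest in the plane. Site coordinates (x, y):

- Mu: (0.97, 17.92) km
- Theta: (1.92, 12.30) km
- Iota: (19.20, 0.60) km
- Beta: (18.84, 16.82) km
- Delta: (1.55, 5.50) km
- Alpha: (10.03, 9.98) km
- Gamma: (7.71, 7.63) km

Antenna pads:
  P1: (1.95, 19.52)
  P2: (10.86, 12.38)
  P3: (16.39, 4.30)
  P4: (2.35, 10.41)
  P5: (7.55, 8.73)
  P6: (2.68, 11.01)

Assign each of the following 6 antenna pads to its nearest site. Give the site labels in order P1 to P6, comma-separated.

Mu, Alpha, Iota, Theta, Gamma, Theta

P1 → Mu (d²=3.52)
P2 → Alpha (d²=6.45)
P3 → Iota (d²=21.59)
P4 → Theta (d²=3.76)
P5 → Gamma (d²=1.24)
P6 → Theta (d²=2.24)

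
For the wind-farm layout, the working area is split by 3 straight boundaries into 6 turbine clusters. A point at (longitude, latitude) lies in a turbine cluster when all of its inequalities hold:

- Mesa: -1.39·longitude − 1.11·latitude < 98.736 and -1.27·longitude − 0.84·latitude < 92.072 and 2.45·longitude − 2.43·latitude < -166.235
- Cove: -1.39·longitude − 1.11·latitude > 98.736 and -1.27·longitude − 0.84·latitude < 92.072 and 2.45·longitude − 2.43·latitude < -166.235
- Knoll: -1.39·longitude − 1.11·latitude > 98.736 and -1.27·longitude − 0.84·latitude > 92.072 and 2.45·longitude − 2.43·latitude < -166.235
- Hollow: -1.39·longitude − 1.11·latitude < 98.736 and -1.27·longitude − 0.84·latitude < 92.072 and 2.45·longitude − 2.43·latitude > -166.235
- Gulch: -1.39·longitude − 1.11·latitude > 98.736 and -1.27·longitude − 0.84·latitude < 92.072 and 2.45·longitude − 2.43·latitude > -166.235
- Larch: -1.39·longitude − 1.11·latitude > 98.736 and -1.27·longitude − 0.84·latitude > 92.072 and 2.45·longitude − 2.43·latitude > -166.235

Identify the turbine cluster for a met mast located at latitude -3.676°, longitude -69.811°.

Gulch

-1.39·-69.811 − 1.11·-3.676 = 101.118, which is > 98.736
-1.27·-69.811 − 0.84·-3.676 = 91.748, which is < 92.072
2.45·-69.811 − 2.43·-3.676 = -162.104, which is > -166.235
This sign pattern matches Gulch.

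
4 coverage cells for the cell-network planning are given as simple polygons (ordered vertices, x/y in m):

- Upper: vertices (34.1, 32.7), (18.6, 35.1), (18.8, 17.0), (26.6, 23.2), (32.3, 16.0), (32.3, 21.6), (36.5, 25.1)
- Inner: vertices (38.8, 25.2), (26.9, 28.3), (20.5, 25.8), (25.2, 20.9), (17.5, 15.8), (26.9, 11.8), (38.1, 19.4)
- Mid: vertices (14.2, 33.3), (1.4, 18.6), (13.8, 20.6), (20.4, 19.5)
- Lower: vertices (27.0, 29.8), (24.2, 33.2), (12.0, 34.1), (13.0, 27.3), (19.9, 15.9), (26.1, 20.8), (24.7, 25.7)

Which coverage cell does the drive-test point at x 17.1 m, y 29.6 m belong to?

Cast a ray rightward from (17.1, 29.6). For each polygon, the edges (by vertex number in listed order) whose endpoints lie on opposite sides of y = 29.6, where each meets that height, and whether that is right or left of the point:
Upper: 2–3 at x≈18.66 (right), 7–1 at x≈35.08 (right) → 2 crossings.
Inner: no edge straddles that height → 0 crossings.
Mid: 1–2 at x≈10.98 (left), 4–1 at x≈15.86 (left) → 0 crossings.
Lower: 3–4 at x≈12.66 (left), 7–1 at x≈26.89 (right) → 1 crossing.
Only Lower has an odd count, so the point is inside Lower.

Lower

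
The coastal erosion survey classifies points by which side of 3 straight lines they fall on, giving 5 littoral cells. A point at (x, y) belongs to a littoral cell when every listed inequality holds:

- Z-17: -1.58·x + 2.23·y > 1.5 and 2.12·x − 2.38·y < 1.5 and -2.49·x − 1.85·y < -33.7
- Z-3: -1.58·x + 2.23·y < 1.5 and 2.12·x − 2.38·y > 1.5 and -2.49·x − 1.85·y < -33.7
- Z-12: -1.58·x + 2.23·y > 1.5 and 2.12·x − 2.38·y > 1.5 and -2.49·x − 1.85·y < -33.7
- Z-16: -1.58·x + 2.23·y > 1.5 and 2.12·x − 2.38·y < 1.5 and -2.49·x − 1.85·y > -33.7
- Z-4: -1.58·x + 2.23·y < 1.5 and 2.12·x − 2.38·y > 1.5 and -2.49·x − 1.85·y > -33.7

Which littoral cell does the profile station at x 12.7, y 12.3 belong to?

Z-17

-1.58·12.7 + 2.23·12.3 = 7.363, which is > 1.5
2.12·12.7 − 2.38·12.3 = -2.350, which is < 1.5
-2.49·12.7 − 1.85·12.3 = -54.378, which is < -33.7
This sign pattern matches Z-17.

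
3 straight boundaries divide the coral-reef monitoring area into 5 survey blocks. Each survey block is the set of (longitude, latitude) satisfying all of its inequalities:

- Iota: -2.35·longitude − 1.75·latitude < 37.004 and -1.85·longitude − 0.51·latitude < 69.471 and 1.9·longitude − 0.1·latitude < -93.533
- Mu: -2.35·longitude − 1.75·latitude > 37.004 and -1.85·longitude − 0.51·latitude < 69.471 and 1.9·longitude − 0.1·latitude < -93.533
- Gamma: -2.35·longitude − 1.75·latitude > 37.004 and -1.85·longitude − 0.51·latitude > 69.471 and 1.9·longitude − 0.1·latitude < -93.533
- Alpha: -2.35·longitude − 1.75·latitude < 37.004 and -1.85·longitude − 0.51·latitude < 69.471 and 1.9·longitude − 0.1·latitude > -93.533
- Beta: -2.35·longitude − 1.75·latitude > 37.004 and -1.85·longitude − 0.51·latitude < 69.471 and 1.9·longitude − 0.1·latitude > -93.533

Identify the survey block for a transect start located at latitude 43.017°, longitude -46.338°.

Alpha

-2.35·-46.338 − 1.75·43.017 = 33.615, which is < 37.004
-1.85·-46.338 − 0.51·43.017 = 63.787, which is < 69.471
1.9·-46.338 − 0.1·43.017 = -92.344, which is > -93.533
This sign pattern matches Alpha.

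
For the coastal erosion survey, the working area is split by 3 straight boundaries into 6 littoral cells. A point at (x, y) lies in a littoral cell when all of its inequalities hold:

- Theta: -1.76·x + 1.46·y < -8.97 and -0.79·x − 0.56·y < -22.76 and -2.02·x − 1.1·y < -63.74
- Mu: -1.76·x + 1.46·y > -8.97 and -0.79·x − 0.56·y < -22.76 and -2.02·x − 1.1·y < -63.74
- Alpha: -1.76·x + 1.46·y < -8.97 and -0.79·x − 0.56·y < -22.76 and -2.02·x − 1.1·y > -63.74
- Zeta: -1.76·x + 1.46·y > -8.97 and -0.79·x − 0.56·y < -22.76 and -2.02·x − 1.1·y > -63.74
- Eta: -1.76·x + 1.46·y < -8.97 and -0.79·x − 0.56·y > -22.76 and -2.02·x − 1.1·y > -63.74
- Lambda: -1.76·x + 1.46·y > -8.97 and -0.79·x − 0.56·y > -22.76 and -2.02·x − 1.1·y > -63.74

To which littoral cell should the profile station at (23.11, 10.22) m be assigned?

Alpha

-1.76·23.11 + 1.46·10.22 = -25.752, which is < -8.97
-0.79·23.11 − 0.56·10.22 = -23.980, which is < -22.76
-2.02·23.11 − 1.1·10.22 = -57.924, which is > -63.74
This sign pattern matches Alpha.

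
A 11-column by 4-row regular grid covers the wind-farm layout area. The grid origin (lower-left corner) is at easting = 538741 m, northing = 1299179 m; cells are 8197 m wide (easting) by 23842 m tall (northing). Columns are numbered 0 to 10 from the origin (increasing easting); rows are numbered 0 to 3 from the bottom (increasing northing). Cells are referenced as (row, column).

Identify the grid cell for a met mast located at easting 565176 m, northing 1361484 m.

(2, 3)

Column index: ⌊(565176 − 538741) / 8197⌋ = ⌊3.225⌋ = 3
Row offset from origin: ⌊(1361484 − 1299179) / 23842⌋ = ⌊2.613⌋ = 2 → row 2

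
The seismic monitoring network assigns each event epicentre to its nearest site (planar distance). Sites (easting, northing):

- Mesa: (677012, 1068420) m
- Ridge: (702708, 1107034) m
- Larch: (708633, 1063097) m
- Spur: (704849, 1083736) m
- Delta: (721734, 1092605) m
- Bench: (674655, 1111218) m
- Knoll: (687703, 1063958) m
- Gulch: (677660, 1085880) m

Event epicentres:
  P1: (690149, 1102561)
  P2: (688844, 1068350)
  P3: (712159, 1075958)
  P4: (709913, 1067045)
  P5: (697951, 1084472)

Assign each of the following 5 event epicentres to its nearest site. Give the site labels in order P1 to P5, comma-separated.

Ridge, Knoll, Spur, Larch, Spur

P1 → Ridge (d²=177736210.00)
P2 → Knoll (d²=20591545.00)
P3 → Spur (d²=113933384.00)
P4 → Larch (d²=17225104.00)
P5 → Spur (d²=48124100.00)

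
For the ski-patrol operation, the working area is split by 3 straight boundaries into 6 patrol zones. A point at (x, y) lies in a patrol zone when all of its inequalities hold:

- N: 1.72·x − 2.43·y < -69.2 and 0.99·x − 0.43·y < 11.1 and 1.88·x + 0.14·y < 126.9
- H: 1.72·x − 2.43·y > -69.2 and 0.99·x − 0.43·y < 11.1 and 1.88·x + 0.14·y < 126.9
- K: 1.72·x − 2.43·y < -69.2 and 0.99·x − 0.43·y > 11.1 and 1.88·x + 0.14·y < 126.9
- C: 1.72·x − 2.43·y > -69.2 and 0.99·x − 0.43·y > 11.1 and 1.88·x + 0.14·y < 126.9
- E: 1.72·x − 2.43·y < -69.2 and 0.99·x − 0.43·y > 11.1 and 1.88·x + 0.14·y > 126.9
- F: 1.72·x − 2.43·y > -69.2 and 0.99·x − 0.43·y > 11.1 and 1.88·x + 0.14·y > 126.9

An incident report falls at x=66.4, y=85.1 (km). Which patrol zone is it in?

E

1.72·66.4 − 2.43·85.1 = -92.585, which is < -69.2
0.99·66.4 − 0.43·85.1 = 29.143, which is > 11.1
1.88·66.4 + 0.14·85.1 = 136.746, which is > 126.9
This sign pattern matches E.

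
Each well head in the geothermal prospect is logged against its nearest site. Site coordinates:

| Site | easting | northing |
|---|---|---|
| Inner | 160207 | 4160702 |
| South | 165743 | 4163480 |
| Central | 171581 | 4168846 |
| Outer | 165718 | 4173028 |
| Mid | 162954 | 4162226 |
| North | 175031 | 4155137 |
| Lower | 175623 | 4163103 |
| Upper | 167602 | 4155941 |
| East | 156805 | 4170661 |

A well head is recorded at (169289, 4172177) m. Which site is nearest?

Squared distances to each site:
Inner: 214158349.000; South: 88211925.000; Central: 16348825.000; Outer: 13476242.000; Mid: 139154626.000; North: 323332164.000; Lower: 122457032.000; Upper: 266453665.000; East: 158148512.000.
Minimum at Outer.

Outer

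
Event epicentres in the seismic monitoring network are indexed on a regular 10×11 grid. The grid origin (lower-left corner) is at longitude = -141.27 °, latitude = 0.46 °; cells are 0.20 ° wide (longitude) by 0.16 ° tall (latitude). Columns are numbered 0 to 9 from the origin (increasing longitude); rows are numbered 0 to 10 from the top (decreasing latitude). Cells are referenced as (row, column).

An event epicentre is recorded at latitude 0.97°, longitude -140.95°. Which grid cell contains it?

Column index: ⌊(-140.95 − -141.27) / 0.20⌋ = ⌊1.600⌋ = 1
Row offset from origin: ⌊(0.97 − 0.46) / 0.16⌋ = ⌊3.188⌋ = 3 → row 7 (counted from top)

(7, 1)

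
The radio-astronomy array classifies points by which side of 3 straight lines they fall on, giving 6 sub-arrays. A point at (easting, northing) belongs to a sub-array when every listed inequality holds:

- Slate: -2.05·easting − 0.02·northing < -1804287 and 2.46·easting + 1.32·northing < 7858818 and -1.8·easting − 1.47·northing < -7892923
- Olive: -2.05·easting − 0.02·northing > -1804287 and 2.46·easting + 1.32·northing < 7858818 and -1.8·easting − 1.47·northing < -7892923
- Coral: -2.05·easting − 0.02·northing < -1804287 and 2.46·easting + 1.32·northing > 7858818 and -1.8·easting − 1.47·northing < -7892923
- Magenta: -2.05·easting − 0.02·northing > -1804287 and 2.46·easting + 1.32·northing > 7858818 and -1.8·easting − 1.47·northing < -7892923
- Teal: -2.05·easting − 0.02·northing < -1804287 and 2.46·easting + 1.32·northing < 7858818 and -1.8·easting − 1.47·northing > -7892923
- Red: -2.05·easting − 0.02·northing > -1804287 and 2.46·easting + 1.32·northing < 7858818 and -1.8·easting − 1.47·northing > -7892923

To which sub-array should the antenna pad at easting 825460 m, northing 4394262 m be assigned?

Olive

-2.05·825460 − 0.02·4394262 = -1780078.240, which is > -1804287
2.46·825460 + 1.32·4394262 = 7831057.440, which is < 7858818
-1.8·825460 − 1.47·4394262 = -7945393.140, which is < -7892923
This sign pattern matches Olive.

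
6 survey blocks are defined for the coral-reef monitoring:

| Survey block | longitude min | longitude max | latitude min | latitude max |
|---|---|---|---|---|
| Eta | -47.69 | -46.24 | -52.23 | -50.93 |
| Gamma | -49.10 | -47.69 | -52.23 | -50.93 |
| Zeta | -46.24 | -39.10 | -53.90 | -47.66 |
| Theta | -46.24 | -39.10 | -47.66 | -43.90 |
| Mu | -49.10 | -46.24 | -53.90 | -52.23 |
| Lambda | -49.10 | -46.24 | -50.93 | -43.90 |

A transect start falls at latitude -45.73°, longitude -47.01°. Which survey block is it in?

Lambda

The point has longitude = -47.01 and latitude = -45.73.
Only Lambda satisfies -49.10 ≤ longitude ≤ -46.24 and -50.93 ≤ latitude ≤ -43.90.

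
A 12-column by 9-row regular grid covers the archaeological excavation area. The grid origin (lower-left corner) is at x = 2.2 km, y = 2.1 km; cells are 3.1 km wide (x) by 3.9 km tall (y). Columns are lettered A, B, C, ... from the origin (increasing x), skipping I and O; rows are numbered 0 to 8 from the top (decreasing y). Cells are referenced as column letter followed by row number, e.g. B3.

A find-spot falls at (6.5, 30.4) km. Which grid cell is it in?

B1

Column index: ⌊(6.5 − 2.2) / 3.1⌋ = ⌊1.387⌋ = 1 → column B
Row offset from origin: ⌊(30.4 − 2.1) / 3.9⌋ = ⌊7.256⌋ = 7 → row 1 (counted from top)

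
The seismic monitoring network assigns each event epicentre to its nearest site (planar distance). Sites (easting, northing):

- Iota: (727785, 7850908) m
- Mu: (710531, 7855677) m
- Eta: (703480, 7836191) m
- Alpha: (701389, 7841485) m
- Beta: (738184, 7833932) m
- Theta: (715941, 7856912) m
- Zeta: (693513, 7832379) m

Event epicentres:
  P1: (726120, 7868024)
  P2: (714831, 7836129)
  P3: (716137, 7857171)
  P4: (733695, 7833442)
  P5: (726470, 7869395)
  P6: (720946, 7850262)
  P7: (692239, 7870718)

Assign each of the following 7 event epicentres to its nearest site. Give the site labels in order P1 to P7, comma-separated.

P1 → Theta (d²=227088585.00)
P2 → Eta (d²=128849045.00)
P3 → Theta (d²=105497.00)
P4 → Beta (d²=20391221.00)
P5 → Theta (d²=266685130.00)
P6 → Iota (d²=47189237.00)
P7 → Mu (d²=560828945.00)

Theta, Eta, Theta, Beta, Theta, Iota, Mu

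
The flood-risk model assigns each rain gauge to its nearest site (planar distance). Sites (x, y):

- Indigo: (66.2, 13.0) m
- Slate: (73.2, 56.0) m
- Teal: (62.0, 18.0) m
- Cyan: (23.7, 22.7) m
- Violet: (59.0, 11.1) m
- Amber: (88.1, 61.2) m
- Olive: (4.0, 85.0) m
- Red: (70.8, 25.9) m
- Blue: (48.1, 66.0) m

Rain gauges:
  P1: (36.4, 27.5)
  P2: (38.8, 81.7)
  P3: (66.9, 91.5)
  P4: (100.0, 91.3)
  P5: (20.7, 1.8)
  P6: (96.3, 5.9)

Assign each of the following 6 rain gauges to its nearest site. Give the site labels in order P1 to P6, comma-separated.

P1 → Cyan (d²=184.33)
P2 → Blue (d²=332.98)
P3 → Blue (d²=1003.69)
P4 → Amber (d²=1047.62)
P5 → Cyan (d²=445.81)
P6 → Indigo (d²=956.42)

Cyan, Blue, Blue, Amber, Cyan, Indigo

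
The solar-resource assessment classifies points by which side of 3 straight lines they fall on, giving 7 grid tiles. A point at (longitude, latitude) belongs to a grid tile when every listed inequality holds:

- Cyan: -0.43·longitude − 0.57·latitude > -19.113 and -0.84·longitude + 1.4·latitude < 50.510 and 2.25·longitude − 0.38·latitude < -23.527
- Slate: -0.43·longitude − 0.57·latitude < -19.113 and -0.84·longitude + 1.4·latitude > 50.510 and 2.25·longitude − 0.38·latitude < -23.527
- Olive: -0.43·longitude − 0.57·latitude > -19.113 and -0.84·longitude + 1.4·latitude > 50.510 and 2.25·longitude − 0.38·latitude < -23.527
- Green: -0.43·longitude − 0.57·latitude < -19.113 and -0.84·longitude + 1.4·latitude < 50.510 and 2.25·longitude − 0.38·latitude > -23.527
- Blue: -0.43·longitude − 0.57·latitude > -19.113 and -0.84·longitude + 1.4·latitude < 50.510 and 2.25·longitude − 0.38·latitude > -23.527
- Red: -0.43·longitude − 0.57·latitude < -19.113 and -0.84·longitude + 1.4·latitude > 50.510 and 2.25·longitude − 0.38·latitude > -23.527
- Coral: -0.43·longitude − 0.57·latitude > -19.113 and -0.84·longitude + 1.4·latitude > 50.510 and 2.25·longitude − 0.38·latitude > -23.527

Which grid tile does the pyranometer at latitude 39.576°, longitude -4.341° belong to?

Slate

-0.43·-4.341 − 0.57·39.576 = -20.692, which is < -19.113
-0.84·-4.341 + 1.4·39.576 = 59.053, which is > 50.510
2.25·-4.341 − 0.38·39.576 = -24.806, which is < -23.527
This sign pattern matches Slate.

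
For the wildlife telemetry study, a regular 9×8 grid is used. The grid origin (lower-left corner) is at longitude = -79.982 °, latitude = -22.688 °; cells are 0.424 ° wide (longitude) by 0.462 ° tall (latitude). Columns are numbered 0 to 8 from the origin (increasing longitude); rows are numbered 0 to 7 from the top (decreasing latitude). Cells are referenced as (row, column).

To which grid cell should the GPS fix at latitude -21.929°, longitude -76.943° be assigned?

(6, 7)

Column index: ⌊(-76.943 − -79.982) / 0.424⌋ = ⌊7.167⌋ = 7
Row offset from origin: ⌊(-21.929 − -22.688) / 0.462⌋ = ⌊1.643⌋ = 1 → row 6 (counted from top)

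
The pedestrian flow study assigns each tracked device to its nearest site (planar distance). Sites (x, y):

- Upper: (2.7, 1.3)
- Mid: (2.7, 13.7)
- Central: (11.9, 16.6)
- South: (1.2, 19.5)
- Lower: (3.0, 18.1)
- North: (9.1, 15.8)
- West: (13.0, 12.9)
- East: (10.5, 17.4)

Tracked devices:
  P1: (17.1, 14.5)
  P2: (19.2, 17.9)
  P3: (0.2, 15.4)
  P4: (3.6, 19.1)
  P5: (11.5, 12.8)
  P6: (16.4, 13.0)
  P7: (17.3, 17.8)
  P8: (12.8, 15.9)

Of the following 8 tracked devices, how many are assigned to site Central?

P1 → West
P2 → Central
P3 → Mid
P4 → Lower
P5 → West
P6 → West
P7 → Central
P8 → Central
3 of the 8 go to Central.

3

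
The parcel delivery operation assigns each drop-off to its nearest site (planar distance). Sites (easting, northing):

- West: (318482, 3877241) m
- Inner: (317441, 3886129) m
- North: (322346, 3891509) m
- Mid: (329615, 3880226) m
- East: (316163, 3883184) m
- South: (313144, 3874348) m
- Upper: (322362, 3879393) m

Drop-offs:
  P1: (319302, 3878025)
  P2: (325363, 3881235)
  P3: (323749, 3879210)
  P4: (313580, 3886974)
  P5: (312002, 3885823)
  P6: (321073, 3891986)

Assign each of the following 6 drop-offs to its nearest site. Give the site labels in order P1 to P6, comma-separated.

West, Upper, Upper, Inner, East, North

P1 → West (d²=1287056.00)
P2 → Upper (d²=12398965.00)
P3 → Upper (d²=1957258.00)
P4 → Inner (d²=15621346.00)
P5 → East (d²=24278242.00)
P6 → North (d²=1848058.00)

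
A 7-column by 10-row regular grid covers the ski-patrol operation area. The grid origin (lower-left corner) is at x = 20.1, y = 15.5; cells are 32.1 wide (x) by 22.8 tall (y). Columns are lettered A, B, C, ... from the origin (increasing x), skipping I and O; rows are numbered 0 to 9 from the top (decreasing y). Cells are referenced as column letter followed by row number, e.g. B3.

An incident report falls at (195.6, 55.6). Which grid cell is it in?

F8

Column index: ⌊(195.6 − 20.1) / 32.1⌋ = ⌊5.467⌋ = 5 → column F
Row offset from origin: ⌊(55.6 − 15.5) / 22.8⌋ = ⌊1.759⌋ = 1 → row 8 (counted from top)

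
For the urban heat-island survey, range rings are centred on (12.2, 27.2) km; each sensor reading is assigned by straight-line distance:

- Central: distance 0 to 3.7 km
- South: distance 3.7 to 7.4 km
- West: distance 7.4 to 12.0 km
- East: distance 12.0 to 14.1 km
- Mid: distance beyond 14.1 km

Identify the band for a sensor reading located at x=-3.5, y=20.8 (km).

Distance = √((-3.5−12.2)² + (20.8−27.2)²) = √(246.490 + 40.960) = 16.954 km.
14.1 ≤ 16.954 < ∞ → Mid.

Mid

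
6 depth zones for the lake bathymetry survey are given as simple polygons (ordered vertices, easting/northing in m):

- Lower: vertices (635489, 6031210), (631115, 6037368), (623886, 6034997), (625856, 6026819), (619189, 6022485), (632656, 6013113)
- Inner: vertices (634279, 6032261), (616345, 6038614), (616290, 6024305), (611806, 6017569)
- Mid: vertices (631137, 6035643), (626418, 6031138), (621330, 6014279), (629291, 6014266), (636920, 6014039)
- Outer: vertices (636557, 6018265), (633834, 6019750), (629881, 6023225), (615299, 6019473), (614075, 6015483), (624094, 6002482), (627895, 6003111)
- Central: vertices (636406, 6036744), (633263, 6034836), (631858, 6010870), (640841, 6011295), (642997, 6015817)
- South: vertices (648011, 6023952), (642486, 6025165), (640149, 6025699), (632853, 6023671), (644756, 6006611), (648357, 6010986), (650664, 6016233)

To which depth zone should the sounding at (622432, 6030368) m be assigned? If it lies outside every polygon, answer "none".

Cast a ray rightward from (622432, 6030368). For each polygon, the edges (by vertex number in listed order) whose endpoints lie on opposite sides of northing = 6030368, where each meets that height, and whether that is right or left of the point:
Lower: 3–4 at easting≈625001.1 (right), 6–1 at easting≈635357.2 (right) → 2 crossings.
Inner: 2–3 at easting≈616313.3 (left), 4–1 at easting≈631383.5 (right) → 1 crossing.
Mid: 2–3 at easting≈626185.6 (right), 5–1 at easting≈632549.0 (right) → 2 crossings.
Outer: no edge straddles that height → 0 crossings.
Central: 2–3 at easting≈633001.1 (right), 5–1 at easting≈638414.1 (right) → 2 crossings.
South: no edge straddles that height → 0 crossings.
Only Inner has an odd count, so the point is inside Inner.

Inner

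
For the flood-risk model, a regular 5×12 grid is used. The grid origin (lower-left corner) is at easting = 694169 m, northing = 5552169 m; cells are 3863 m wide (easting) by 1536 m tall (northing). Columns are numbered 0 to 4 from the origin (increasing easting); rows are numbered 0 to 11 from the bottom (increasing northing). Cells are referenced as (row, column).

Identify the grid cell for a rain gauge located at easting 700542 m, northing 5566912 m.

(9, 1)

Column index: ⌊(700542 − 694169) / 3863⌋ = ⌊1.650⌋ = 1
Row offset from origin: ⌊(5566912 − 5552169) / 1536⌋ = ⌊9.598⌋ = 9 → row 9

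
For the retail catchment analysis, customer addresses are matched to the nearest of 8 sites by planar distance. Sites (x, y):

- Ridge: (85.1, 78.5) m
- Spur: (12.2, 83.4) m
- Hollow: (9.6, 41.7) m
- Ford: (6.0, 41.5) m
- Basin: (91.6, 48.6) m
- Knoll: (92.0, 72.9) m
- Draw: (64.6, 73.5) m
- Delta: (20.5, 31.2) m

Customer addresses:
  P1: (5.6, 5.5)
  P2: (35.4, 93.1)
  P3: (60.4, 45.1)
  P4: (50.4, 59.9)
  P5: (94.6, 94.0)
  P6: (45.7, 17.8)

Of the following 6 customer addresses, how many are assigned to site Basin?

0

P1 → Delta
P2 → Spur
P3 → Draw
P4 → Draw
P5 → Ridge
P6 → Delta
0 of the 6 go to Basin.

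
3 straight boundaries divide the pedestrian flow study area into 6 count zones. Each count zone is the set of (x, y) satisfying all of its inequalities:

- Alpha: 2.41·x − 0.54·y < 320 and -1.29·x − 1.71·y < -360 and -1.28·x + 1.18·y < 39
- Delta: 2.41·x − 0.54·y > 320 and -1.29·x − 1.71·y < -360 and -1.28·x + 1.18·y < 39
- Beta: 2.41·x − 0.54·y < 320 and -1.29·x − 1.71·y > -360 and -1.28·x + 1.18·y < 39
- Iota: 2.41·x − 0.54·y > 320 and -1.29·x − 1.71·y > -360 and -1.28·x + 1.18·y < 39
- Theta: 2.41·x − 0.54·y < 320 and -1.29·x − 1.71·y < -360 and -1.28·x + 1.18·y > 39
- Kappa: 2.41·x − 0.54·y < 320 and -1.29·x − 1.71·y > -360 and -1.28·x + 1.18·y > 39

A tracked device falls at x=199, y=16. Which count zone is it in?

Iota

2.41·199 − 0.54·16 = 470.950, which is > 320
-1.29·199 − 1.71·16 = -284.070, which is > -360
-1.28·199 + 1.18·16 = -235.840, which is < 39
This sign pattern matches Iota.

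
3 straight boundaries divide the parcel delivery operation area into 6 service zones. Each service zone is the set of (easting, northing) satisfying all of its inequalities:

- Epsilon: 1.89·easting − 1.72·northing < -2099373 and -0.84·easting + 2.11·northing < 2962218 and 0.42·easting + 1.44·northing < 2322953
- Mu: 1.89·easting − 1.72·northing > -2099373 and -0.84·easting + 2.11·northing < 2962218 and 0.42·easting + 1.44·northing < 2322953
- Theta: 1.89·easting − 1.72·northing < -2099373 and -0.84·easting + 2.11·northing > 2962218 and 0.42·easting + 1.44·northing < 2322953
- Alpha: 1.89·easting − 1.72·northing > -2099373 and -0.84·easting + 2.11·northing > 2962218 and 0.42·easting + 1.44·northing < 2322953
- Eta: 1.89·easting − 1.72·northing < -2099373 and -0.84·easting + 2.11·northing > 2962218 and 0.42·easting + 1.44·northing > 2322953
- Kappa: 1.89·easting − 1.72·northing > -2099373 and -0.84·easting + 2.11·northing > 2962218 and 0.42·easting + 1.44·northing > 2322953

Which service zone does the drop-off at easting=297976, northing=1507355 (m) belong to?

Mu

1.89·297976 − 1.72·1507355 = -2029475.960, which is > -2099373
-0.84·297976 + 2.11·1507355 = 2930219.210, which is < 2962218
0.42·297976 + 1.44·1507355 = 2295741.120, which is < 2322953
This sign pattern matches Mu.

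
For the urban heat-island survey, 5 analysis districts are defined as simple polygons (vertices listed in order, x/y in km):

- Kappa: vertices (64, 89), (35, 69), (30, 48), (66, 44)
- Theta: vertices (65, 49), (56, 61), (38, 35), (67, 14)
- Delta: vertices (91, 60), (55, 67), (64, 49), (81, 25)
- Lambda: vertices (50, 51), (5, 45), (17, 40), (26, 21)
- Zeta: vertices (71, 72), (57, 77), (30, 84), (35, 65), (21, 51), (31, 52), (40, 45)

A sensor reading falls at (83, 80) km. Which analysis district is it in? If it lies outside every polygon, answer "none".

none

Cast a ray rightward from (83, 80). For each polygon, the edges (by vertex number in listed order) whose endpoints lie on opposite sides of y = 80, where each meets that height, and whether that is right or left of the point:
Kappa: 1–2 at x≈51.0 (left), 4–1 at x≈64.4 (left) → 0 crossings.
Theta: no edge straddles that height → 0 crossings.
Delta: no edge straddles that height → 0 crossings.
Lambda: no edge straddles that height → 0 crossings.
Zeta: 2–3 at x≈45.4 (left), 3–4 at x≈31.1 (left) → 0 crossings.
All counts are even, so the point lies outside every listed polygon.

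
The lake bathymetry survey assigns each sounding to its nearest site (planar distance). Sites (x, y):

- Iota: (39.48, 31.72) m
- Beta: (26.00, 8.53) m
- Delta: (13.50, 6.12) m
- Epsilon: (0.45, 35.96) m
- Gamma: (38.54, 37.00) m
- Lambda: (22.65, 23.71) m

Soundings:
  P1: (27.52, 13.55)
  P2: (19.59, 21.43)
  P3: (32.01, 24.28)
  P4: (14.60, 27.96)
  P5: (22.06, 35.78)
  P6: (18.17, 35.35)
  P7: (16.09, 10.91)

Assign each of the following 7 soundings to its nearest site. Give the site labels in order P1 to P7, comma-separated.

Beta, Lambda, Lambda, Lambda, Lambda, Lambda, Delta

P1 → Beta (d²=27.51)
P2 → Lambda (d²=14.56)
P3 → Lambda (d²=87.93)
P4 → Lambda (d²=82.86)
P5 → Lambda (d²=146.03)
P6 → Lambda (d²=155.56)
P7 → Delta (d²=29.65)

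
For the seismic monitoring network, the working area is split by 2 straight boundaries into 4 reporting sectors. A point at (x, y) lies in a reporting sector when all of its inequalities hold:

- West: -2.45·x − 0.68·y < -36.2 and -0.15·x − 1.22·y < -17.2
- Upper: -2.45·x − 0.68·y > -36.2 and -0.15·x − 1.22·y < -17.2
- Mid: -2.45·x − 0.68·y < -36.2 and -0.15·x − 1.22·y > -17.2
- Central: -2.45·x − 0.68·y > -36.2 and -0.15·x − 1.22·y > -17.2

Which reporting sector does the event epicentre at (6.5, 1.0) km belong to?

Central

-2.45·6.5 − 0.68·1.0 = -16.605, which is > -36.2
-0.15·6.5 − 1.22·1.0 = -2.195, which is > -17.2
This sign pattern matches Central.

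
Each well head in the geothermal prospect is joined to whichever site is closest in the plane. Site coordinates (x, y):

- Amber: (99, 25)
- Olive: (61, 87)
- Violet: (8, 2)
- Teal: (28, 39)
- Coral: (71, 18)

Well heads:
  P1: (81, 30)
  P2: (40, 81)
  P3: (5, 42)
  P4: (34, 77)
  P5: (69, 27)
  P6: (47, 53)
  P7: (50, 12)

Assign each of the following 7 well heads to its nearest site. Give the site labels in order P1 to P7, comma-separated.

P1 → Coral (d²=244.00)
P2 → Olive (d²=477.00)
P3 → Teal (d²=538.00)
P4 → Olive (d²=829.00)
P5 → Coral (d²=85.00)
P6 → Teal (d²=557.00)
P7 → Coral (d²=477.00)

Coral, Olive, Teal, Olive, Coral, Teal, Coral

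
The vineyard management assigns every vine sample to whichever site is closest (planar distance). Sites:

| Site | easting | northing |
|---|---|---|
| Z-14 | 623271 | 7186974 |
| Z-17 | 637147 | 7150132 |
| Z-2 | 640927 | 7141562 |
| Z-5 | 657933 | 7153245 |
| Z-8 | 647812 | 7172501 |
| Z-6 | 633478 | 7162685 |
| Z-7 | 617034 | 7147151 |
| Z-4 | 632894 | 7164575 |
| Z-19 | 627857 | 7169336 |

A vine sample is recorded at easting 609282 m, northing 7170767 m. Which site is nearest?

Squared distances to each site:
Z-14: 458358970.000; Z-17: 1202261450.000; Z-2: 1854338050.000; Z-5: 2673940285.000; Z-8: 1487567656.000; Z-6: 650765140.000; Z-7: 617808960.000; Z-4: 595867408.000; Z-19: 347078386.000.
Minimum at Z-19.

Z-19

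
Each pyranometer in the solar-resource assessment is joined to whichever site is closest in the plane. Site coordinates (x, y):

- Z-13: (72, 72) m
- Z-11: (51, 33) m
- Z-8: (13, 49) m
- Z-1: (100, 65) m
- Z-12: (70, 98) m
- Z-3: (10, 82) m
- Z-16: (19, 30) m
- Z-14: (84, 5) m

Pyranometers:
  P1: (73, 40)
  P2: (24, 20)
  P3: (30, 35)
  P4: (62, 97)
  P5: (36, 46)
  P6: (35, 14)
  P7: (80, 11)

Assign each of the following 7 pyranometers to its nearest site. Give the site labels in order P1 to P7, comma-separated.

P1 → Z-11 (d²=533.00)
P2 → Z-16 (d²=125.00)
P3 → Z-16 (d²=146.00)
P4 → Z-12 (d²=65.00)
P5 → Z-11 (d²=394.00)
P6 → Z-16 (d²=512.00)
P7 → Z-14 (d²=52.00)

Z-11, Z-16, Z-16, Z-12, Z-11, Z-16, Z-14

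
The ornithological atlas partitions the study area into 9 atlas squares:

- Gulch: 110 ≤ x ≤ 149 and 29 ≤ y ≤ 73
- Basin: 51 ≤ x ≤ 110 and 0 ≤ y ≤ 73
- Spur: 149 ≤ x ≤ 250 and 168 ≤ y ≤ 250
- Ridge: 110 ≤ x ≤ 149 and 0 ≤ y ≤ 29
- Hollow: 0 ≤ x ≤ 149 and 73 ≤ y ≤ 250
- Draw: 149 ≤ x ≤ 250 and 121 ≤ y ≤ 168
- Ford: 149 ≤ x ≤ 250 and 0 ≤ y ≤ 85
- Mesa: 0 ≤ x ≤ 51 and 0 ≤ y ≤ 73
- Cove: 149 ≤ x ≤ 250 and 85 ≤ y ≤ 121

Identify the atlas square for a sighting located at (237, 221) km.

The point has x = 237 and y = 221.
Only Spur satisfies 149 ≤ x ≤ 250 and 168 ≤ y ≤ 250.

Spur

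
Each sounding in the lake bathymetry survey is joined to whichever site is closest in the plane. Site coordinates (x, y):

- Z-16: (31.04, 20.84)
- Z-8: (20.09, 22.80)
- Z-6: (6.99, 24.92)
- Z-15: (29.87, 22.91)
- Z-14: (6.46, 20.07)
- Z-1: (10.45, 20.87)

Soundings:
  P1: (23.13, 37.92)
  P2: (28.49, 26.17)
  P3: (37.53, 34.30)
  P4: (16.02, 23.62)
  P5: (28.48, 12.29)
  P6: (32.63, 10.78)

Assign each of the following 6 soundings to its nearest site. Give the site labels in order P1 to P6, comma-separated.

Z-8, Z-15, Z-15, Z-8, Z-16, Z-16

P1 → Z-8 (d²=237.86)
P2 → Z-15 (d²=12.53)
P3 → Z-15 (d²=188.41)
P4 → Z-8 (d²=17.24)
P5 → Z-16 (d²=79.66)
P6 → Z-16 (d²=103.73)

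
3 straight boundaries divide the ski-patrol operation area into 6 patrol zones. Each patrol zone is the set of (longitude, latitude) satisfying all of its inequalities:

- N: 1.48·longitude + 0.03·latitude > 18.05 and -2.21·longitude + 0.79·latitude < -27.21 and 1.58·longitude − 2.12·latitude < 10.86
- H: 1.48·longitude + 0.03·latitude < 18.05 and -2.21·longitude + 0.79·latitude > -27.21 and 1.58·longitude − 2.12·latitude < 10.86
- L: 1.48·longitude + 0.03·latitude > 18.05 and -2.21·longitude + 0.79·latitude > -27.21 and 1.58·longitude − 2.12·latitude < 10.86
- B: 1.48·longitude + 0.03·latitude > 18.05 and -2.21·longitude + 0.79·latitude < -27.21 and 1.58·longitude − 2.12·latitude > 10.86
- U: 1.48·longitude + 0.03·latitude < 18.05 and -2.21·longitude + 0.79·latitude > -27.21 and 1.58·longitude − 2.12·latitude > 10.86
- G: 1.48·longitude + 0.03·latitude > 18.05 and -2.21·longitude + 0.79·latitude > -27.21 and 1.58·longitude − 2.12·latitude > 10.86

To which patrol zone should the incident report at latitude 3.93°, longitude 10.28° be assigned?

1.48·10.28 + 0.03·3.93 = 15.332, which is < 18.05
-2.21·10.28 + 0.79·3.93 = -19.614, which is > -27.21
1.58·10.28 − 2.12·3.93 = 7.911, which is < 10.86
This sign pattern matches H.

H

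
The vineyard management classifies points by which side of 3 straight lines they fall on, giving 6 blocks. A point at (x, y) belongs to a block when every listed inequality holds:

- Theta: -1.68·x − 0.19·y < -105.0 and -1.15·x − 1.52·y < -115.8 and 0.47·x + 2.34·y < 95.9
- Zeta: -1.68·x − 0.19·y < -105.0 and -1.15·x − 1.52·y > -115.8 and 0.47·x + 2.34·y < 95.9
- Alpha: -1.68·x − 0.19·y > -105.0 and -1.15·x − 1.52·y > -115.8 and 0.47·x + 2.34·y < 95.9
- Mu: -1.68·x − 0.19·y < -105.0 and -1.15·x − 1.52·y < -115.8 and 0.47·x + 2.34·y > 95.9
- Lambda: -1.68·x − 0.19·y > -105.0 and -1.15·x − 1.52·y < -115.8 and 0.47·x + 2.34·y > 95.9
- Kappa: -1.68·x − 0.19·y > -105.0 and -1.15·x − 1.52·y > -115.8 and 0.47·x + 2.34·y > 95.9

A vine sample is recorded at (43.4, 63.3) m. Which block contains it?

Lambda

-1.68·43.4 − 0.19·63.3 = -84.939, which is > -105.0
-1.15·43.4 − 1.52·63.3 = -146.126, which is < -115.8
0.47·43.4 + 2.34·63.3 = 168.520, which is > 95.9
This sign pattern matches Lambda.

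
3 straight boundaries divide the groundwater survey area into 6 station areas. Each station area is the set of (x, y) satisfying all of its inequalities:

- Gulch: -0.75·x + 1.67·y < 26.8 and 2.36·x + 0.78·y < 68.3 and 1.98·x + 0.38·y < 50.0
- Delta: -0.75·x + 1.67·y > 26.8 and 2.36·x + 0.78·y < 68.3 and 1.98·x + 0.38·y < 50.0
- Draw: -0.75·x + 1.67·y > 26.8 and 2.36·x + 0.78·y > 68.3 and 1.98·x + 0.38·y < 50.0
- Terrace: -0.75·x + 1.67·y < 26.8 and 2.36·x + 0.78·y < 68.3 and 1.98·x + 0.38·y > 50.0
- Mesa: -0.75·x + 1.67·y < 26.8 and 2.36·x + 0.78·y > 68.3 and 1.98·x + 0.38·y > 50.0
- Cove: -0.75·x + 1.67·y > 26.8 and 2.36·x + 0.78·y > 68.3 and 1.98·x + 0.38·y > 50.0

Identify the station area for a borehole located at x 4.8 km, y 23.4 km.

-0.75·4.8 + 1.67·23.4 = 35.478, which is > 26.8
2.36·4.8 + 0.78·23.4 = 29.580, which is < 68.3
1.98·4.8 + 0.38·23.4 = 18.396, which is < 50.0
This sign pattern matches Delta.

Delta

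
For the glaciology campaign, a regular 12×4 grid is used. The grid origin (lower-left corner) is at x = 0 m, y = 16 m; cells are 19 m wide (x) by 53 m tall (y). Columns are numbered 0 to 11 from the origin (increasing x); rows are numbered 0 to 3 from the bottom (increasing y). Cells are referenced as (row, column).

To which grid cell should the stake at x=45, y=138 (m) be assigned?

Column index: ⌊(45 − 0) / 19⌋ = ⌊2.368⌋ = 2
Row offset from origin: ⌊(138 − 16) / 53⌋ = ⌊2.302⌋ = 2 → row 2

(2, 2)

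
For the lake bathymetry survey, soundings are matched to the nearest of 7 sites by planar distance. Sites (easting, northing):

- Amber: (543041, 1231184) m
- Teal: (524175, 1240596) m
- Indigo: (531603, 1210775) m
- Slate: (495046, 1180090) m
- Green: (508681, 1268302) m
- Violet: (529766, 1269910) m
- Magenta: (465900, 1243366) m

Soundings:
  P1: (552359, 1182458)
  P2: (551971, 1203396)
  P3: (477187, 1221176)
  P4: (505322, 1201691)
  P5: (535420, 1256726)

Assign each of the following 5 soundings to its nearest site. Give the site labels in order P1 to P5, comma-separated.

Indigo, Indigo, Magenta, Slate, Violet

P1 → Indigo (d²=1232664025.00)
P2 → Indigo (d²=469305065.00)
P3 → Magenta (d²=619792469.00)
P4 → Slate (d²=572199377.00)
P5 → Violet (d²=205785572.00)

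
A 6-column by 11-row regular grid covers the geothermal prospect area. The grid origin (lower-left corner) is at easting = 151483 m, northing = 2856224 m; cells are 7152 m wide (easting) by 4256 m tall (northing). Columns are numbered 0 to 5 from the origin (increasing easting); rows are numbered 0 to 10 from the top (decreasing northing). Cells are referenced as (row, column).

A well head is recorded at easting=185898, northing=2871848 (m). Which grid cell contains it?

(7, 4)

Column index: ⌊(185898 − 151483) / 7152⌋ = ⌊4.812⌋ = 4
Row offset from origin: ⌊(2871848 − 2856224) / 4256⌋ = ⌊3.671⌋ = 3 → row 7 (counted from top)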